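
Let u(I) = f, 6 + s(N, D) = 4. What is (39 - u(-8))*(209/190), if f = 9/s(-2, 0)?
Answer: 957/20 ≈ 47.850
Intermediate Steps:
s(N, D) = -2 (s(N, D) = -6 + 4 = -2)
f = -9/2 (f = 9/(-2) = 9*(-1/2) = -9/2 ≈ -4.5000)
u(I) = -9/2
(39 - u(-8))*(209/190) = (39 - 1*(-9/2))*(209/190) = (39 + 9/2)*(209*(1/190)) = (87/2)*(11/10) = 957/20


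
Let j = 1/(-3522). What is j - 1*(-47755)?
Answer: 168193109/3522 ≈ 47755.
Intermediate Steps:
j = -1/3522 ≈ -0.00028393
j - 1*(-47755) = -1/3522 - 1*(-47755) = -1/3522 + 47755 = 168193109/3522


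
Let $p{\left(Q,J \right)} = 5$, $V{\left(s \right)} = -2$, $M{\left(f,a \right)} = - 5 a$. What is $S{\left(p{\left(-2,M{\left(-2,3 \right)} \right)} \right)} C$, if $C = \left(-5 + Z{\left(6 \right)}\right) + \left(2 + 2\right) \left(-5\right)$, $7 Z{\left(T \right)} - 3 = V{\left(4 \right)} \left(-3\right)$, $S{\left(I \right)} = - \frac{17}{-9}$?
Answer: $- \frac{2822}{63} \approx -44.794$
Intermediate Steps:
$S{\left(I \right)} = \frac{17}{9}$ ($S{\left(I \right)} = \left(-17\right) \left(- \frac{1}{9}\right) = \frac{17}{9}$)
$Z{\left(T \right)} = \frac{9}{7}$ ($Z{\left(T \right)} = \frac{3}{7} + \frac{\left(-2\right) \left(-3\right)}{7} = \frac{3}{7} + \frac{1}{7} \cdot 6 = \frac{3}{7} + \frac{6}{7} = \frac{9}{7}$)
$C = - \frac{166}{7}$ ($C = \left(-5 + \frac{9}{7}\right) + \left(2 + 2\right) \left(-5\right) = - \frac{26}{7} + 4 \left(-5\right) = - \frac{26}{7} - 20 = - \frac{166}{7} \approx -23.714$)
$S{\left(p{\left(-2,M{\left(-2,3 \right)} \right)} \right)} C = \frac{17}{9} \left(- \frac{166}{7}\right) = - \frac{2822}{63}$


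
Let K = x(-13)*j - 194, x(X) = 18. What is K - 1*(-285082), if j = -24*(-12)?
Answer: 290072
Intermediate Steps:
j = 288
K = 4990 (K = 18*288 - 194 = 5184 - 194 = 4990)
K - 1*(-285082) = 4990 - 1*(-285082) = 4990 + 285082 = 290072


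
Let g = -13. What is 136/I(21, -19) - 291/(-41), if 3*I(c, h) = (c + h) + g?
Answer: -13527/451 ≈ -29.993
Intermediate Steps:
I(c, h) = -13/3 + c/3 + h/3 (I(c, h) = ((c + h) - 13)/3 = (-13 + c + h)/3 = -13/3 + c/3 + h/3)
136/I(21, -19) - 291/(-41) = 136/(-13/3 + (1/3)*21 + (1/3)*(-19)) - 291/(-41) = 136/(-13/3 + 7 - 19/3) - 291*(-1/41) = 136/(-11/3) + 291/41 = 136*(-3/11) + 291/41 = -408/11 + 291/41 = -13527/451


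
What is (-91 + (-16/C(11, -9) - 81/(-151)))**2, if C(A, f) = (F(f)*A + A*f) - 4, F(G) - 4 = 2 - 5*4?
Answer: 12307495305616/1505983249 ≈ 8172.4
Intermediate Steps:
F(G) = -14 (F(G) = 4 + (2 - 5*4) = 4 + (2 - 20) = 4 - 18 = -14)
C(A, f) = -4 - 14*A + A*f (C(A, f) = (-14*A + A*f) - 4 = -4 - 14*A + A*f)
(-91 + (-16/C(11, -9) - 81/(-151)))**2 = (-91 + (-16/(-4 - 14*11 + 11*(-9)) - 81/(-151)))**2 = (-91 + (-16/(-4 - 154 - 99) - 81*(-1/151)))**2 = (-91 + (-16/(-257) + 81/151))**2 = (-91 + (-16*(-1/257) + 81/151))**2 = (-91 + (16/257 + 81/151))**2 = (-91 + 23233/38807)**2 = (-3508204/38807)**2 = 12307495305616/1505983249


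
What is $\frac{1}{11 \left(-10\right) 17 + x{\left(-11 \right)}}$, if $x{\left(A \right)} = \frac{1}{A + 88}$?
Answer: $- \frac{77}{143989} \approx -0.00053476$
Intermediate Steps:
$x{\left(A \right)} = \frac{1}{88 + A}$
$\frac{1}{11 \left(-10\right) 17 + x{\left(-11 \right)}} = \frac{1}{11 \left(-10\right) 17 + \frac{1}{88 - 11}} = \frac{1}{\left(-110\right) 17 + \frac{1}{77}} = \frac{1}{-1870 + \frac{1}{77}} = \frac{1}{- \frac{143989}{77}} = - \frac{77}{143989}$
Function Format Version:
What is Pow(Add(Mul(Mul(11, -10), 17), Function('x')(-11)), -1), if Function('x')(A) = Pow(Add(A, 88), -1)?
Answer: Rational(-77, 143989) ≈ -0.00053476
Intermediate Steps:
Function('x')(A) = Pow(Add(88, A), -1)
Pow(Add(Mul(Mul(11, -10), 17), Function('x')(-11)), -1) = Pow(Add(Mul(Mul(11, -10), 17), Pow(Add(88, -11), -1)), -1) = Pow(Add(Mul(-110, 17), Pow(77, -1)), -1) = Pow(Add(-1870, Rational(1, 77)), -1) = Pow(Rational(-143989, 77), -1) = Rational(-77, 143989)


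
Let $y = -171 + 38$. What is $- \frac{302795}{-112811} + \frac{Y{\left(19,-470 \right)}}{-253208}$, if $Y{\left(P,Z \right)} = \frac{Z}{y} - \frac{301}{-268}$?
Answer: $\frac{2732810901699517}{1018158302191072} \approx 2.6841$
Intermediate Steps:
$y = -133$
$Y{\left(P,Z \right)} = \frac{301}{268} - \frac{Z}{133}$ ($Y{\left(P,Z \right)} = \frac{Z}{-133} - \frac{301}{-268} = Z \left(- \frac{1}{133}\right) - - \frac{301}{268} = - \frac{Z}{133} + \frac{301}{268} = \frac{301}{268} - \frac{Z}{133}$)
$- \frac{302795}{-112811} + \frac{Y{\left(19,-470 \right)}}{-253208} = - \frac{302795}{-112811} + \frac{\frac{301}{268} - - \frac{470}{133}}{-253208} = \left(-302795\right) \left(- \frac{1}{112811}\right) + \left(\frac{301}{268} + \frac{470}{133}\right) \left(- \frac{1}{253208}\right) = \frac{302795}{112811} + \frac{165993}{35644} \left(- \frac{1}{253208}\right) = \frac{302795}{112811} - \frac{165993}{9025345952} = \frac{2732810901699517}{1018158302191072}$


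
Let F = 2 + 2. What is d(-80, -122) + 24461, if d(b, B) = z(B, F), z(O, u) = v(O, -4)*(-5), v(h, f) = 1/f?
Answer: 97849/4 ≈ 24462.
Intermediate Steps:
F = 4
z(O, u) = 5/4 (z(O, u) = -5/(-4) = -1/4*(-5) = 5/4)
d(b, B) = 5/4
d(-80, -122) + 24461 = 5/4 + 24461 = 97849/4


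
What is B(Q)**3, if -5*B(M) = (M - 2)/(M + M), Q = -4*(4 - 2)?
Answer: -1/512 ≈ -0.0019531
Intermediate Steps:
Q = -8 (Q = -4*2 = -8)
B(M) = -(-2 + M)/(10*M) (B(M) = -(M - 2)/(5*(M + M)) = -(-2 + M)/(5*(2*M)) = -(-2 + M)*1/(2*M)/5 = -(-2 + M)/(10*M))
B(Q)**3 = ((1/10)*(2 - 1*(-8))/(-8))**3 = ((1/10)*(-1/8)*(2 + 8))**3 = ((1/10)*(-1/8)*10)**3 = (-1/8)**3 = -1/512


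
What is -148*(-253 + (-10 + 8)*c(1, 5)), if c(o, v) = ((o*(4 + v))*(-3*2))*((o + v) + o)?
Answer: -74444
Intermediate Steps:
c(o, v) = -6*o*(4 + v)*(v + 2*o) (c(o, v) = ((o*(4 + v))*(-6))*(v + 2*o) = (-6*o*(4 + v))*(v + 2*o) = -6*o*(4 + v)*(v + 2*o))
-148*(-253 + (-10 + 8)*c(1, 5)) = -148*(-253 + (-10 + 8)*(-6*1*(5² + 4*5 + 8*1 + 2*1*5))) = -148*(-253 - (-12)*(25 + 20 + 8 + 10)) = -148*(-253 - (-12)*63) = -148*(-253 - 2*(-378)) = -148*(-253 + 756) = -148*503 = -74444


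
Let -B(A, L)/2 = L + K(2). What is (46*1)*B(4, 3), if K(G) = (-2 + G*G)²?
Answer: -644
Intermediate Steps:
K(G) = (-2 + G²)²
B(A, L) = -8 - 2*L (B(A, L) = -2*(L + (-2 + 2²)²) = -2*(L + (-2 + 4)²) = -2*(L + 2²) = -2*(L + 4) = -2*(4 + L) = -8 - 2*L)
(46*1)*B(4, 3) = (46*1)*(-8 - 2*3) = 46*(-8 - 6) = 46*(-14) = -644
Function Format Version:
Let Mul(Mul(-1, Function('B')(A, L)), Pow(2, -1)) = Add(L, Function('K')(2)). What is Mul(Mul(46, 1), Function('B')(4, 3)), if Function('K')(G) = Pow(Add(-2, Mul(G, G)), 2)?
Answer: -644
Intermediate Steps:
Function('K')(G) = Pow(Add(-2, Pow(G, 2)), 2)
Function('B')(A, L) = Add(-8, Mul(-2, L)) (Function('B')(A, L) = Mul(-2, Add(L, Pow(Add(-2, Pow(2, 2)), 2))) = Mul(-2, Add(L, Pow(Add(-2, 4), 2))) = Mul(-2, Add(L, Pow(2, 2))) = Mul(-2, Add(L, 4)) = Mul(-2, Add(4, L)) = Add(-8, Mul(-2, L)))
Mul(Mul(46, 1), Function('B')(4, 3)) = Mul(Mul(46, 1), Add(-8, Mul(-2, 3))) = Mul(46, Add(-8, -6)) = Mul(46, -14) = -644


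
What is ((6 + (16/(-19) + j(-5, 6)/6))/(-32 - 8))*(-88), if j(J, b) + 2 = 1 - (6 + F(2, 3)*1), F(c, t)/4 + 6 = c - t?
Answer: 3619/190 ≈ 19.047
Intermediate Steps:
F(c, t) = -24 - 4*t + 4*c (F(c, t) = -24 + 4*(c - t) = -24 + (-4*t + 4*c) = -24 - 4*t + 4*c)
j(J, b) = 21 (j(J, b) = -2 + (1 - (6 + (-24 - 4*3 + 4*2)*1)) = -2 + (1 - (6 + (-24 - 12 + 8)*1)) = -2 + (1 - (6 - 28*1)) = -2 + (1 - (6 - 28)) = -2 + (1 - 1*(-22)) = -2 + (1 + 22) = -2 + 23 = 21)
((6 + (16/(-19) + j(-5, 6)/6))/(-32 - 8))*(-88) = ((6 + (16/(-19) + 21/6))/(-32 - 8))*(-88) = ((6 + (16*(-1/19) + 21*(⅙)))/(-40))*(-88) = ((6 + (-16/19 + 7/2))*(-1/40))*(-88) = ((6 + 101/38)*(-1/40))*(-88) = ((329/38)*(-1/40))*(-88) = -329/1520*(-88) = 3619/190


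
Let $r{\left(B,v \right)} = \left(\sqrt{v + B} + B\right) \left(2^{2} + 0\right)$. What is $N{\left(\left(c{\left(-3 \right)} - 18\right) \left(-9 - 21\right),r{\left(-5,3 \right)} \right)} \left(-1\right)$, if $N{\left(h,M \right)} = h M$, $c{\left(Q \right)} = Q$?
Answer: $12600 - 2520 i \sqrt{2} \approx 12600.0 - 3563.8 i$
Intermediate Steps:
$r{\left(B,v \right)} = 4 B + 4 \sqrt{B + v}$ ($r{\left(B,v \right)} = \left(\sqrt{B + v} + B\right) \left(4 + 0\right) = \left(B + \sqrt{B + v}\right) 4 = 4 B + 4 \sqrt{B + v}$)
$N{\left(h,M \right)} = M h$
$N{\left(\left(c{\left(-3 \right)} - 18\right) \left(-9 - 21\right),r{\left(-5,3 \right)} \right)} \left(-1\right) = \left(4 \left(-5\right) + 4 \sqrt{-5 + 3}\right) \left(-3 - 18\right) \left(-9 - 21\right) \left(-1\right) = \left(-20 + 4 \sqrt{-2}\right) \left(\left(-21\right) \left(-30\right)\right) \left(-1\right) = \left(-20 + 4 i \sqrt{2}\right) 630 \left(-1\right) = \left(-12600 + 2520 i \sqrt{2}\right) \left(-1\right) = 12600 - 2520 i \sqrt{2}$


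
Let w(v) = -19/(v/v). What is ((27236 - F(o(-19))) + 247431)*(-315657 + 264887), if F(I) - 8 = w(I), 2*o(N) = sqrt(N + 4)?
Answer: -13945402060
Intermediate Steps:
o(N) = sqrt(4 + N)/2 (o(N) = sqrt(N + 4)/2 = sqrt(4 + N)/2)
w(v) = -19 (w(v) = -19/1 = -19*1 = -19)
F(I) = -11 (F(I) = 8 - 19 = -11)
((27236 - F(o(-19))) + 247431)*(-315657 + 264887) = ((27236 - 1*(-11)) + 247431)*(-315657 + 264887) = ((27236 + 11) + 247431)*(-50770) = (27247 + 247431)*(-50770) = 274678*(-50770) = -13945402060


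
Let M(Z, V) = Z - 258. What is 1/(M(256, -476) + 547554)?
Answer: 1/547552 ≈ 1.8263e-6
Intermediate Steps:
M(Z, V) = -258 + Z
1/(M(256, -476) + 547554) = 1/((-258 + 256) + 547554) = 1/(-2 + 547554) = 1/547552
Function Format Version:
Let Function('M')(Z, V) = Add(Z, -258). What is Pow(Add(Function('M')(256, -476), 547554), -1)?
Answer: Rational(1, 547552) ≈ 1.8263e-6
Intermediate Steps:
Function('M')(Z, V) = Add(-258, Z)
Pow(Add(Function('M')(256, -476), 547554), -1) = Pow(Add(Add(-258, 256), 547554), -1) = Pow(Add(-2, 547554), -1) = Pow(547552, -1) = Rational(1, 547552)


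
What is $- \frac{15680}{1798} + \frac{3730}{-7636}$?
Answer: $- \frac{31609755}{3432382} \approx -9.2093$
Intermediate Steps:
$- \frac{15680}{1798} + \frac{3730}{-7636} = \left(-15680\right) \frac{1}{1798} + 3730 \left(- \frac{1}{7636}\right) = - \frac{7840}{899} - \frac{1865}{3818} = - \frac{31609755}{3432382}$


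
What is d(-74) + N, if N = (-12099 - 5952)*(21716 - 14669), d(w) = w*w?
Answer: -127199921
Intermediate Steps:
d(w) = w**2
N = -127205397 (N = -18051*7047 = -127205397)
d(-74) + N = (-74)**2 - 127205397 = 5476 - 127205397 = -127199921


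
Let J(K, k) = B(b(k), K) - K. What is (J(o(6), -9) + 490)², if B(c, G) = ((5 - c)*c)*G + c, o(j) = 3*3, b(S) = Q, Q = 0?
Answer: 231361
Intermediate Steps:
b(S) = 0
o(j) = 9
B(c, G) = c + G*c*(5 - c) (B(c, G) = (c*(5 - c))*G + c = G*c*(5 - c) + c = c + G*c*(5 - c))
J(K, k) = -K (J(K, k) = 0*(1 + 5*K - 1*K*0) - K = 0*(1 + 5*K + 0) - K = 0*(1 + 5*K) - K = 0 - K = -K)
(J(o(6), -9) + 490)² = (-1*9 + 490)² = (-9 + 490)² = 481² = 231361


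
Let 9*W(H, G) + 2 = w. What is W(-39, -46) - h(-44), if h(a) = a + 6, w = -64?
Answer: 92/3 ≈ 30.667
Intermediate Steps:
W(H, G) = -22/3 (W(H, G) = -2/9 + (⅑)*(-64) = -2/9 - 64/9 = -22/3)
h(a) = 6 + a
W(-39, -46) - h(-44) = -22/3 - (6 - 44) = -22/3 - 1*(-38) = -22/3 + 38 = 92/3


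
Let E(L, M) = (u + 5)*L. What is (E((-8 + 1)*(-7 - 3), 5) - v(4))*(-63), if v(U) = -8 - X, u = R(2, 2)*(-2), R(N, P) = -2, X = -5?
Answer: -39879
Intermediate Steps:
u = 4 (u = -2*(-2) = 4)
v(U) = -3 (v(U) = -8 - 1*(-5) = -8 + 5 = -3)
E(L, M) = 9*L (E(L, M) = (4 + 5)*L = 9*L)
(E((-8 + 1)*(-7 - 3), 5) - v(4))*(-63) = (9*((-8 + 1)*(-7 - 3)) - 1*(-3))*(-63) = (9*(-7*(-10)) + 3)*(-63) = (9*70 + 3)*(-63) = (630 + 3)*(-63) = 633*(-63) = -39879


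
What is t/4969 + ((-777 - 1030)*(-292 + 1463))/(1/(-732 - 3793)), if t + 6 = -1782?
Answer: 47577610644037/4969 ≈ 9.5749e+9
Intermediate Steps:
t = -1788 (t = -6 - 1782 = -1788)
t/4969 + ((-777 - 1030)*(-292 + 1463))/(1/(-732 - 3793)) = -1788/4969 + ((-777 - 1030)*(-292 + 1463))/(1/(-732 - 3793)) = -1788*1/4969 + (-1807*1171)/(1/(-4525)) = -1788/4969 - 2115997/(-1/4525) = -1788/4969 - 2115997*(-4525) = -1788/4969 + 9574886425 = 47577610644037/4969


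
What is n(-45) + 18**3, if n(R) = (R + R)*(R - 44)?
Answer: 13842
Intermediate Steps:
n(R) = 2*R*(-44 + R) (n(R) = (2*R)*(-44 + R) = 2*R*(-44 + R))
n(-45) + 18**3 = 2*(-45)*(-44 - 45) + 18**3 = 2*(-45)*(-89) + 5832 = 8010 + 5832 = 13842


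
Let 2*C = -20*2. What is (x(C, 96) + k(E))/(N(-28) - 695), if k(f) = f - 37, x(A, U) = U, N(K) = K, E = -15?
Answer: -44/723 ≈ -0.060858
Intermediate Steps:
C = -20 (C = (-20*2)/2 = (½)*(-40) = -20)
k(f) = -37 + f
(x(C, 96) + k(E))/(N(-28) - 695) = (96 + (-37 - 15))/(-28 - 695) = (96 - 52)/(-723) = 44*(-1/723) = -44/723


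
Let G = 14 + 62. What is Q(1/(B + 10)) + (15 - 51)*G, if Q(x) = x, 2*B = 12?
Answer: -43775/16 ≈ -2735.9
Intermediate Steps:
B = 6 (B = (1/2)*12 = 6)
G = 76
Q(1/(B + 10)) + (15 - 51)*G = 1/(6 + 10) + (15 - 51)*76 = 1/16 - 36*76 = 1/16 - 2736 = -43775/16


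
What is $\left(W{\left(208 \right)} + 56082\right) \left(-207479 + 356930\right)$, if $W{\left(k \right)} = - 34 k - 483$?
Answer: $7252408677$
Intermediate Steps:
$W{\left(k \right)} = -483 - 34 k$
$\left(W{\left(208 \right)} + 56082\right) \left(-207479 + 356930\right) = \left(\left(-483 - 7072\right) + 56082\right) \left(-207479 + 356930\right) = \left(\left(-483 - 7072\right) + 56082\right) 149451 = \left(-7555 + 56082\right) 149451 = 48527 \cdot 149451 = 7252408677$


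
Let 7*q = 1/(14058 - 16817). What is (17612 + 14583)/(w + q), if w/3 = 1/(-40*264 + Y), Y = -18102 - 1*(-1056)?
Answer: -1144327657214/5703 ≈ -2.0065e+8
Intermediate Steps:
Y = -17046 (Y = -18102 + 1056 = -17046)
q = -1/19313 (q = 1/(7*(14058 - 16817)) = (⅐)/(-2759) = (⅐)*(-1/2759) = -1/19313 ≈ -5.1779e-5)
w = -1/9202 (w = 3/(-40*264 - 17046) = 3/(-10560 - 17046) = 3/(-27606) = 3*(-1/27606) = -1/9202 ≈ -0.00010867)
(17612 + 14583)/(w + q) = (17612 + 14583)/(-1/9202 - 1/19313) = 32195/(-28515/177718226) = 32195*(-177718226/28515) = -1144327657214/5703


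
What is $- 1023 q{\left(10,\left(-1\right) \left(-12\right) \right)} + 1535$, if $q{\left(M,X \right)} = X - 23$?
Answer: $12788$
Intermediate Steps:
$q{\left(M,X \right)} = -23 + X$
$- 1023 q{\left(10,\left(-1\right) \left(-12\right) \right)} + 1535 = - 1023 \left(-23 - -12\right) + 1535 = - 1023 \left(-23 + 12\right) + 1535 = \left(-1023\right) \left(-11\right) + 1535 = 11253 + 1535 = 12788$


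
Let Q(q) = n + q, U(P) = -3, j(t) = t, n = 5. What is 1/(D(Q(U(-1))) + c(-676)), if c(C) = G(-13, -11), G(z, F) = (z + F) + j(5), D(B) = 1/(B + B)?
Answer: -4/75 ≈ -0.053333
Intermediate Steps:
Q(q) = 5 + q
D(B) = 1/(2*B)
G(z, F) = 5 + F + z (G(z, F) = (z + F) + 5 = (F + z) + 5 = 5 + F + z)
c(C) = -19 (c(C) = 5 - 11 - 13 = -19)
1/(D(Q(U(-1))) + c(-676)) = 1/(1/(2*(5 - 3)) - 19) = 1/((1/2)/2 - 19) = 1/((1/2)*(1/2) - 19) = 1/(1/4 - 19) = 1/(-75/4) = -4/75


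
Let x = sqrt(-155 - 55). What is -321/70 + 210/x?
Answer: -321/70 - I*sqrt(210) ≈ -4.5857 - 14.491*I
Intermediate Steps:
x = I*sqrt(210) (x = sqrt(-210) = I*sqrt(210) ≈ 14.491*I)
-321/70 + 210/x = -321/70 + 210/((I*sqrt(210))) = -321*1/70 + 210*(-I*sqrt(210)/210) = -321/70 - I*sqrt(210)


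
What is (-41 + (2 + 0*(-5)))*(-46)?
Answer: 1794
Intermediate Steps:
(-41 + (2 + 0*(-5)))*(-46) = (-41 + (2 + 0))*(-46) = (-41 + 2)*(-46) = -39*(-46) = 1794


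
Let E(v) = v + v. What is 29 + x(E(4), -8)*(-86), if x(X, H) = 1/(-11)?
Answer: 405/11 ≈ 36.818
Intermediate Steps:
E(v) = 2*v
x(X, H) = -1/11
29 + x(E(4), -8)*(-86) = 29 - 1/11*(-86) = 29 + 86/11 = 405/11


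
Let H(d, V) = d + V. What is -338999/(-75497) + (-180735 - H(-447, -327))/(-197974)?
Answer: 80699503643/14946443078 ≈ 5.3992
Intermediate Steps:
H(d, V) = V + d
-338999/(-75497) + (-180735 - H(-447, -327))/(-197974) = -338999/(-75497) + (-180735 - (-327 - 447))/(-197974) = -338999*(-1/75497) + (-180735 - 1*(-774))*(-1/197974) = 338999/75497 + (-180735 + 774)*(-1/197974) = 338999/75497 - 179961*(-1/197974) = 338999/75497 + 179961/197974 = 80699503643/14946443078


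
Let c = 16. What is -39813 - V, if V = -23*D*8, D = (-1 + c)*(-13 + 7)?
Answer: -56373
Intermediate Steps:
D = -90 (D = (-1 + 16)*(-13 + 7) = 15*(-6) = -90)
V = 16560 (V = -23*(-90)*8 = 2070*8 = 16560)
-39813 - V = -39813 - 1*16560 = -39813 - 16560 = -56373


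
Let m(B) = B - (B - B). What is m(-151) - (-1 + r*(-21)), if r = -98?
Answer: -2208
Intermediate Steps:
m(B) = B (m(B) = B - 1*0 = B + 0 = B)
m(-151) - (-1 + r*(-21)) = -151 - (-1 - 98*(-21)) = -151 - (-1 + 2058) = -151 - 1*2057 = -151 - 2057 = -2208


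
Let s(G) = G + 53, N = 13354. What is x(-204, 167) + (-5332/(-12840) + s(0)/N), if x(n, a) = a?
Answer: 1794162448/10716585 ≈ 167.42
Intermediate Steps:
s(G) = 53 + G
x(-204, 167) + (-5332/(-12840) + s(0)/N) = 167 + (-5332/(-12840) + (53 + 0)/13354) = 167 + (-5332*(-1/12840) + 53*(1/13354)) = 167 + (1333/3210 + 53/13354) = 167 + 4492753/10716585 = 1794162448/10716585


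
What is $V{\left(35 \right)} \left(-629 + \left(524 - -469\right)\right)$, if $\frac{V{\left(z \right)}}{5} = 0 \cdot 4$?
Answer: $0$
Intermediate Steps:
$V{\left(z \right)} = 0$ ($V{\left(z \right)} = 5 \cdot 0 \cdot 4 = 5 \cdot 0 = 0$)
$V{\left(35 \right)} \left(-629 + \left(524 - -469\right)\right) = 0 \left(-629 + \left(524 - -469\right)\right) = 0 \left(-629 + \left(524 + 469\right)\right) = 0 \left(-629 + 993\right) = 0 \cdot 364 = 0$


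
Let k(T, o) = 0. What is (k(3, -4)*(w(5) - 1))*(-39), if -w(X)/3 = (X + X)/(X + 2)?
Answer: 0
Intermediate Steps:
w(X) = -6*X/(2 + X) (w(X) = -3*(X + X)/(X + 2) = -3*2*X/(2 + X) = -6*X/(2 + X))
(k(3, -4)*(w(5) - 1))*(-39) = (0*(-6*5/(2 + 5) - 1))*(-39) = (0*(-6*5/7 - 1))*(-39) = (0*(-6*5*⅐ - 1))*(-39) = (0*(-30/7 - 1))*(-39) = (0*(-37/7))*(-39) = 0*(-39) = 0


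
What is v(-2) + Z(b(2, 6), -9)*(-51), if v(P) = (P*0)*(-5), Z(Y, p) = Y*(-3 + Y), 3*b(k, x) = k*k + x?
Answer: -170/3 ≈ -56.667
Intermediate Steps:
b(k, x) = x/3 + k**2/3 (b(k, x) = (k*k + x)/3 = (k**2 + x)/3 = (x + k**2)/3 = x/3 + k**2/3)
v(P) = 0 (v(P) = 0*(-5) = 0)
v(-2) + Z(b(2, 6), -9)*(-51) = 0 + (((1/3)*6 + (1/3)*2**2)*(-3 + ((1/3)*6 + (1/3)*2**2)))*(-51) = 0 + ((2 + (1/3)*4)*(-3 + (2 + (1/3)*4)))*(-51) = 0 + ((2 + 4/3)*(-3 + (2 + 4/3)))*(-51) = 0 + (10*(-3 + 10/3)/3)*(-51) = 0 + ((10/3)*(1/3))*(-51) = 0 + (10/9)*(-51) = 0 - 170/3 = -170/3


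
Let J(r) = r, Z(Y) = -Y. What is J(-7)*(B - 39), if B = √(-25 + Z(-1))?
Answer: 273 - 14*I*√6 ≈ 273.0 - 34.293*I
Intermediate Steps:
B = 2*I*√6 (B = √(-25 - 1*(-1)) = √(-25 + 1) = √(-24) = 2*I*√6 ≈ 4.899*I)
J(-7)*(B - 39) = -7*(2*I*√6 - 39) = -7*(-39 + 2*I*√6) = 273 - 14*I*√6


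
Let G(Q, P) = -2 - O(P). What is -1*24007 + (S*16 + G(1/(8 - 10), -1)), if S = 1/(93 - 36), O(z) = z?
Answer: -1368440/57 ≈ -24008.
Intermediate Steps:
G(Q, P) = -2 - P
S = 1/57 ≈ 0.017544
-1*24007 + (S*16 + G(1/(8 - 10), -1)) = -1*24007 + ((1/57)*16 + (-2 - 1*(-1))) = -24007 + (16/57 + (-2 + 1)) = -24007 + (16/57 - 1) = -24007 - 41/57 = -1368440/57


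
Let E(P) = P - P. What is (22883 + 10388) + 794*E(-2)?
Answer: 33271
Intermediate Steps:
E(P) = 0
(22883 + 10388) + 794*E(-2) = (22883 + 10388) + 794*0 = 33271 + 0 = 33271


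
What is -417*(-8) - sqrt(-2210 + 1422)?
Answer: 3336 - 2*I*sqrt(197) ≈ 3336.0 - 28.071*I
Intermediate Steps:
-417*(-8) - sqrt(-2210 + 1422) = 3336 - sqrt(-788) = 3336 - 2*I*sqrt(197)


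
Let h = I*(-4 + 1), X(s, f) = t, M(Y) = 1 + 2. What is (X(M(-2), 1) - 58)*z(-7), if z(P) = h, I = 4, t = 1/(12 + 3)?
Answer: 3476/5 ≈ 695.20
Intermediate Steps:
t = 1/15 ≈ 0.066667
M(Y) = 3
X(s, f) = 1/15
h = -12 (h = 4*(-4 + 1) = 4*(-3) = -12)
z(P) = -12
(X(M(-2), 1) - 58)*z(-7) = (1/15 - 58)*(-12) = -869/15*(-12) = 3476/5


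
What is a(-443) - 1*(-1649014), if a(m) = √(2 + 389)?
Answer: 1649014 + √391 ≈ 1.6490e+6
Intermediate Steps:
a(m) = √391
a(-443) - 1*(-1649014) = √391 - 1*(-1649014) = √391 + 1649014 = 1649014 + √391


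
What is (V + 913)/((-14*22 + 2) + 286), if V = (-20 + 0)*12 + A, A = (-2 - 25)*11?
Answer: -94/5 ≈ -18.800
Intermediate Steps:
A = -297 (A = -27*11 = -297)
V = -537 (V = (-20 + 0)*12 - 297 = -20*12 - 297 = -240 - 297 = -537)
(V + 913)/((-14*22 + 2) + 286) = (-537 + 913)/((-14*22 + 2) + 286) = 376/((-308 + 2) + 286) = 376/(-306 + 286) = 376/(-20) = 376*(-1/20) = -94/5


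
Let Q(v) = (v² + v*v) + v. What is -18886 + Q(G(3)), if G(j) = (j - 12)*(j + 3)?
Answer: -13108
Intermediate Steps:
G(j) = (-12 + j)*(3 + j)
Q(v) = v + 2*v² (Q(v) = (v² + v²) + v = 2*v² + v = v + 2*v²)
-18886 + Q(G(3)) = -18886 + (-36 + 3² - 9*3)*(1 + 2*(-36 + 3² - 9*3)) = -18886 + (-36 + 9 - 27)*(1 + 2*(-36 + 9 - 27)) = -18886 - 54*(1 + 2*(-54)) = -18886 - 54*(1 - 108) = -18886 - 54*(-107) = -18886 + 5778 = -13108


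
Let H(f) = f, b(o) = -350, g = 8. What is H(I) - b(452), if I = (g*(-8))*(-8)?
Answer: 862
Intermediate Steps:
I = 512 (I = (8*(-8))*(-8) = -64*(-8) = 512)
H(I) - b(452) = 512 - 1*(-350) = 512 + 350 = 862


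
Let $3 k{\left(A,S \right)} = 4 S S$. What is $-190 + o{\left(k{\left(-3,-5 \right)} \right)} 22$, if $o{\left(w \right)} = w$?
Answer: $\frac{1630}{3} \approx 543.33$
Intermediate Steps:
$k{\left(A,S \right)} = \frac{4 S^{2}}{3}$ ($k{\left(A,S \right)} = \frac{4 S S}{3} = \frac{4 S^{2}}{3}$)
$-190 + o{\left(k{\left(-3,-5 \right)} \right)} 22 = -190 + \frac{4 \left(-5\right)^{2}}{3} \cdot 22 = -190 + \frac{4}{3} \cdot 25 \cdot 22 = -190 + \frac{100}{3} \cdot 22 = -190 + \frac{2200}{3} = \frac{1630}{3}$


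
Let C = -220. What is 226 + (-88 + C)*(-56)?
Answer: 17474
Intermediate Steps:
226 + (-88 + C)*(-56) = 226 + (-88 - 220)*(-56) = 226 - 308*(-56) = 226 + 17248 = 17474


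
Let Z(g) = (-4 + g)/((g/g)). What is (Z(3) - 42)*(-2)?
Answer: 86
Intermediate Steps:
Z(g) = -4 + g (Z(g) = (-4 + g)/1 = (-4 + g)*1 = -4 + g)
(Z(3) - 42)*(-2) = ((-4 + 3) - 42)*(-2) = (-1 - 42)*(-2) = -43*(-2) = 86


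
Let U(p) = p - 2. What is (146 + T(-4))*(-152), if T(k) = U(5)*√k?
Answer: -22192 - 912*I ≈ -22192.0 - 912.0*I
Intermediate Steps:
U(p) = -2 + p
T(k) = 3*√k (T(k) = (-2 + 5)*√k = 3*√k)
(146 + T(-4))*(-152) = (146 + 3*√(-4))*(-152) = (146 + 3*(2*I))*(-152) = (146 + 6*I)*(-152) = -22192 - 912*I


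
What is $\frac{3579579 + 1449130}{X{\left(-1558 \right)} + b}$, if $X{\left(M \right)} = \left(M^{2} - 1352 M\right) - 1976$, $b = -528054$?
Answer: $\frac{5028709}{4003750} \approx 1.256$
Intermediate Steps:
$X{\left(M \right)} = -1976 + M^{2} - 1352 M$
$\frac{3579579 + 1449130}{X{\left(-1558 \right)} + b} = \frac{3579579 + 1449130}{\left(-1976 + \left(-1558\right)^{2} - -2106416\right) - 528054} = \frac{5028709}{\left(-1976 + 2427364 + 2106416\right) - 528054} = \frac{5028709}{4531804 - 528054} = \frac{5028709}{4003750}$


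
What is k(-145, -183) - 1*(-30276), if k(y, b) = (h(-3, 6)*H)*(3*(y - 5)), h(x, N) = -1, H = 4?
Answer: 32076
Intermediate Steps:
k(y, b) = 60 - 12*y (k(y, b) = (-1*4)*(3*(y - 5)) = -12*(-5 + y) = -4*(-15 + 3*y) = 60 - 12*y)
k(-145, -183) - 1*(-30276) = (60 - 12*(-145)) - 1*(-30276) = (60 + 1740) + 30276 = 1800 + 30276 = 32076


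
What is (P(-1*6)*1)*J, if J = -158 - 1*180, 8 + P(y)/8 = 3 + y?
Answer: 29744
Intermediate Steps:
P(y) = -40 + 8*y (P(y) = -64 + 8*(3 + y) = -64 + (24 + 8*y) = -40 + 8*y)
J = -338 (J = -158 - 180 = -338)
(P(-1*6)*1)*J = ((-40 + 8*(-1*6))*1)*(-338) = ((-40 + 8*(-6))*1)*(-338) = ((-40 - 48)*1)*(-338) = -88*1*(-338) = -88*(-338) = 29744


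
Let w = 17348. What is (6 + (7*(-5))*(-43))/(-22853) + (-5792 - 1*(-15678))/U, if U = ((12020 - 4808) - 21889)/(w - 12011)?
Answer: -1205782610393/335413481 ≈ -3594.9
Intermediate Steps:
U = -14677/5337 (U = ((12020 - 4808) - 21889)/(17348 - 12011) = (7212 - 21889)/5337 = -14677*1/5337 = -14677/5337 ≈ -2.7500)
(6 + (7*(-5))*(-43))/(-22853) + (-5792 - 1*(-15678))/U = (6 + (7*(-5))*(-43))/(-22853) + (-5792 - 1*(-15678))/(-14677/5337) = (6 - 35*(-43))*(-1/22853) + (-5792 + 15678)*(-5337/14677) = (6 + 1505)*(-1/22853) + 9886*(-5337/14677) = 1511*(-1/22853) - 52761582/14677 = -1511/22853 - 52761582/14677 = -1205782610393/335413481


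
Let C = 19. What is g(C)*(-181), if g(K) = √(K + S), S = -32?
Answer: -181*I*√13 ≈ -652.6*I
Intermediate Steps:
g(K) = √(-32 + K) (g(K) = √(K - 32) = √(-32 + K))
g(C)*(-181) = √(-32 + 19)*(-181) = √(-13)*(-181) = (I*√13)*(-181) = -181*I*√13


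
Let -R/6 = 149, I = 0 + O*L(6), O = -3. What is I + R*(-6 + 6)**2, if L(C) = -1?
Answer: 3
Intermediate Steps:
I = 3 (I = 0 - 3*(-1) = 0 + 3 = 3)
R = -894 (R = -6*149 = -894)
I + R*(-6 + 6)**2 = 3 - 894*(-6 + 6)**2 = 3 - 894*0**2 = 3 - 894*0 = 3 + 0 = 3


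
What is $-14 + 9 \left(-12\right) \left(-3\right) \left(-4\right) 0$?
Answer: $-14$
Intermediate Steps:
$-14 + 9 \left(-12\right) \left(-3\right) \left(-4\right) 0 = -14 - 108 \cdot 12 \cdot 0 = -14 - 0 = -14 + 0 = -14$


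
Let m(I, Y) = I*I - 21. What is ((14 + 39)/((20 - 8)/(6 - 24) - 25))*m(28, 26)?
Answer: -17331/11 ≈ -1575.5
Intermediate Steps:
m(I, Y) = -21 + I**2 (m(I, Y) = I**2 - 21 = -21 + I**2)
((14 + 39)/((20 - 8)/(6 - 24) - 25))*m(28, 26) = ((14 + 39)/((20 - 8)/(6 - 24) - 25))*(-21 + 28**2) = (53/(12/(-18) - 25))*(-21 + 784) = (53/(12*(-1/18) - 25))*763 = (53/(-2/3 - 25))*763 = (53/(-77/3))*763 = (53*(-3/77))*763 = -159/77*763 = -17331/11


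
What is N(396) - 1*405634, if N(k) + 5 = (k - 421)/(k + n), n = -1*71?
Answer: -5273308/13 ≈ -4.0564e+5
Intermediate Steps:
n = -71
N(k) = -5 + (-421 + k)/(-71 + k) (N(k) = -5 + (k - 421)/(k - 71) = -5 + (-421 + k)/(-71 + k))
N(396) - 1*405634 = 2*(-33 - 2*396)/(-71 + 396) - 1*405634 = 2*(-33 - 792)/325 - 405634 = 2*(1/325)*(-825) - 405634 = -66/13 - 405634 = -5273308/13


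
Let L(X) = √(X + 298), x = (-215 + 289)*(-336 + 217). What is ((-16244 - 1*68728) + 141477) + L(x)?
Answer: 56505 + 2*I*√2127 ≈ 56505.0 + 92.239*I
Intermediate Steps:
x = -8806 (x = 74*(-119) = -8806)
L(X) = √(298 + X)
((-16244 - 1*68728) + 141477) + L(x) = ((-16244 - 1*68728) + 141477) + √(298 - 8806) = ((-16244 - 68728) + 141477) + √(-8508) = (-84972 + 141477) + 2*I*√2127 = 56505 + 2*I*√2127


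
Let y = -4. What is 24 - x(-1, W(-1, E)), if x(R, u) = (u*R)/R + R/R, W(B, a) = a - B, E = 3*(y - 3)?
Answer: 43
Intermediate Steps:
E = -21 (E = 3*(-4 - 3) = 3*(-7) = -21)
x(R, u) = 1 + u (x(R, u) = (R*u)/R + 1 = u + 1 = 1 + u)
24 - x(-1, W(-1, E)) = 24 - (1 + (-21 - 1*(-1))) = 24 - (1 + (-21 + 1)) = 24 - (1 - 20) = 24 - 1*(-19) = 24 + 19 = 43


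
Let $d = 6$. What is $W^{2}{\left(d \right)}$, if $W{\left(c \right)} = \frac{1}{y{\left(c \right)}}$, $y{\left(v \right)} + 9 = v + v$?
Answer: $\frac{1}{9} \approx 0.11111$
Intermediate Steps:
$y{\left(v \right)} = -9 + 2 v$ ($y{\left(v \right)} = -9 + \left(v + v\right) = -9 + 2 v$)
$W{\left(c \right)} = \frac{1}{-9 + 2 c}$
$W^{2}{\left(d \right)} = \left(\frac{1}{-9 + 2 \cdot 6}\right)^{2} = \left(\frac{1}{-9 + 12}\right)^{2} = \left(\frac{1}{3}\right)^{2} = \frac{1}{9}$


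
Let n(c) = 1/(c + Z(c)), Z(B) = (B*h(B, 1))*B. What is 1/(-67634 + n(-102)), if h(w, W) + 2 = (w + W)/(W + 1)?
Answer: -546312/36949265809 ≈ -1.4785e-5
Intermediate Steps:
h(w, W) = -2 + (W + w)/(1 + W) (h(w, W) = -2 + (w + W)/(W + 1) = -2 + (W + w)/(1 + W))
Z(B) = B²*(-3/2 + B/2) (Z(B) = (B*((-2 + B - 1*1)/(1 + 1)))*B = (B*((-2 + B - 1)/2))*B = (B*((-3 + B)/2))*B = (B*(-3/2 + B/2))*B = B²*(-3/2 + B/2))
n(c) = 1/(c + c²*(-3 + c)/2)
1/(-67634 + n(-102)) = 1/(-67634 + 2/(-102*(2 - 102*(-3 - 102)))) = 1/(-67634 + 2*(-1/102)/(2 - 102*(-105))) = 1/(-67634 + 2*(-1/102)/(2 + 10710)) = 1/(-67634 + 2*(-1/102)/10712) = 1/(-67634 + 2*(-1/102)*(1/10712)) = 1/(-67634 - 1/546312) = 1/(-36949265809/546312) = -546312/36949265809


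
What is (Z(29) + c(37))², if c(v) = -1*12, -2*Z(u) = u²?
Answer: 748225/4 ≈ 1.8706e+5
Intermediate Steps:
Z(u) = -u²/2
c(v) = -12
(Z(29) + c(37))² = (-½*29² - 12)² = (-½*841 - 12)² = (-841/2 - 12)² = (-865/2)² = 748225/4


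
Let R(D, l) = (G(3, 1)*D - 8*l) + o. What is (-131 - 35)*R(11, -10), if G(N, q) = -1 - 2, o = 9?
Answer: -9296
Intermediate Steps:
G(N, q) = -3
R(D, l) = 9 - 8*l - 3*D (R(D, l) = (-3*D - 8*l) + 9 = (-8*l - 3*D) + 9 = 9 - 8*l - 3*D)
(-131 - 35)*R(11, -10) = (-131 - 35)*(9 - 8*(-10) - 3*11) = -166*(9 + 80 - 33) = -166*56 = -9296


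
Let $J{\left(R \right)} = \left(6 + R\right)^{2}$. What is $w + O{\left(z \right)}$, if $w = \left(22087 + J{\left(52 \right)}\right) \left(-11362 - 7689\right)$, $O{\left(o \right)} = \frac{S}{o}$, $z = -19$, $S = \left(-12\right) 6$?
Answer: $- \frac{9212472947}{19} \approx -4.8487 \cdot 10^{8}$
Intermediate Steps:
$S = -72$
$O{\left(o \right)} = - \frac{72}{o}$
$w = -484867001$ ($w = \left(22087 + \left(6 + 52\right)^{2}\right) \left(-11362 - 7689\right) = \left(22087 + 58^{2}\right) \left(-19051\right) = \left(22087 + 3364\right) \left(-19051\right) = 25451 \left(-19051\right) = -484867001$)
$w + O{\left(z \right)} = -484867001 - \frac{72}{-19} = -484867001 - - \frac{72}{19} = -484867001 + \frac{72}{19} = - \frac{9212472947}{19}$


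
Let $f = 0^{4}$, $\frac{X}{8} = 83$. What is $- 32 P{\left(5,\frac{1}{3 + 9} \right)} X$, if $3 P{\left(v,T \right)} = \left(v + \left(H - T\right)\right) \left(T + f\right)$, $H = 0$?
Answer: $- \frac{78352}{27} \approx -2901.9$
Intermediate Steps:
$X = 664$ ($X = 8 \cdot 83 = 664$)
$f = 0$
$P{\left(v,T \right)} = \frac{T \left(v - T\right)}{3}$ ($P{\left(v,T \right)} = \frac{\left(v + \left(0 - T\right)\right) \left(T + 0\right)}{3} = \frac{\left(v - T\right) T}{3} = \frac{T \left(v - T\right)}{3}$)
$- 32 P{\left(5,\frac{1}{3 + 9} \right)} X = - 32 \frac{5 - \frac{1}{3 + 9}}{3 \left(3 + 9\right)} 664 = - 32 \frac{5 - \frac{1}{12}}{3 \cdot 12} \cdot 664 = - 32 \cdot \frac{1}{3} \cdot \frac{1}{12} \left(5 - \frac{1}{12}\right) 664 = - 32 \cdot \frac{1}{3} \cdot \frac{1}{12} \cdot \frac{59}{12} \cdot 664 = \left(-32\right) \frac{59}{432} \cdot 664 = \left(- \frac{118}{27}\right) 664 = - \frac{78352}{27}$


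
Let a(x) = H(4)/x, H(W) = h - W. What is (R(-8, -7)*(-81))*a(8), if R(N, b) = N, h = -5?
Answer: -729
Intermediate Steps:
H(W) = -5 - W
a(x) = -9/x (a(x) = (-5 - 1*4)/x = (-5 - 4)/x = -9/x)
(R(-8, -7)*(-81))*a(8) = (-8*(-81))*(-9/8) = 648*(-9*1/8) = 648*(-9/8) = -729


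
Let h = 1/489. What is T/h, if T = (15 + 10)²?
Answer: 305625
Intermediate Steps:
h = 1/489 ≈ 0.0020450
T = 625 (T = 25² = 625)
T/h = 625/(1/489) = 625*489 = 305625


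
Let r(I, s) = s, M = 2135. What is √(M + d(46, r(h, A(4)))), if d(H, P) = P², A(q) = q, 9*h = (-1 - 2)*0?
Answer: 3*√239 ≈ 46.379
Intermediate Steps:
h = 0 (h = ((-1 - 2)*0)/9 = (-3*0)/9 = (⅑)*0 = 0)
√(M + d(46, r(h, A(4)))) = √(2135 + 4²) = √(2135 + 16) = √2151 = 3*√239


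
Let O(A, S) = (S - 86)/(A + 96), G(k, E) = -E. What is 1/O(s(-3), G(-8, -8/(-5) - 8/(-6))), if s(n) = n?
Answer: -1395/1334 ≈ -1.0457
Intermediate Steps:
O(A, S) = (-86 + S)/(96 + A)
1/O(s(-3), G(-8, -8/(-5) - 8/(-6))) = 1/((-86 - (-8/(-5) - 8/(-6)))/(96 - 3)) = 1/((-86 - (-8*(-⅕) - 8*(-⅙)))/93) = 1/((-86 - (8/5 + 4/3))/93) = 1/((-86 - 1*44/15)/93) = 1/((-86 - 44/15)/93) = 1/((1/93)*(-1334/15)) = 1/(-1334/1395) = -1395/1334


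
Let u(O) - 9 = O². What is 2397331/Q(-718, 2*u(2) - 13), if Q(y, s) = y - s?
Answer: -2397331/731 ≈ -3279.5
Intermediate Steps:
u(O) = 9 + O²
2397331/Q(-718, 2*u(2) - 13) = 2397331/(-718 - (2*(9 + 2²) - 13)) = 2397331/(-718 - (2*(9 + 4) - 13)) = 2397331/(-718 - (2*13 - 13)) = 2397331/(-718 - (26 - 13)) = 2397331/(-718 - 1*13) = 2397331/(-718 - 13) = 2397331/(-731) = 2397331*(-1/731) = -2397331/731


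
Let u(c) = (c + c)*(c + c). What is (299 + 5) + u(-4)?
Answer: 368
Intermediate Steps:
u(c) = 4*c**2 (u(c) = (2*c)*(2*c) = 4*c**2)
(299 + 5) + u(-4) = (299 + 5) + 4*(-4)**2 = 304 + 4*16 = 304 + 64 = 368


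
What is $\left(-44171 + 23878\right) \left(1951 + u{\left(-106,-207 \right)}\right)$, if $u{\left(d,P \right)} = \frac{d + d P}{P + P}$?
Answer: $- \frac{7973911127}{207} \approx -3.8521 \cdot 10^{7}$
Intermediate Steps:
$u{\left(d,P \right)} = \frac{d + P d}{2 P}$
$\left(-44171 + 23878\right) \left(1951 + u{\left(-106,-207 \right)}\right) = \left(-44171 + 23878\right) \left(1951 + \frac{1}{2} \left(-106\right) \frac{1}{-207} \left(1 - 207\right)\right) = - 20293 \left(1951 + \frac{1}{2} \left(-106\right) \left(- \frac{1}{207}\right) \left(-206\right)\right) = - 20293 \left(1951 - \frac{10918}{207}\right) = \left(-20293\right) \frac{392939}{207} = - \frac{7973911127}{207}$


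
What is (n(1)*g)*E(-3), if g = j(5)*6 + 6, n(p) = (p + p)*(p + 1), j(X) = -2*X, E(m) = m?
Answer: 648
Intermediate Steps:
n(p) = 2*p*(1 + p) (n(p) = (2*p)*(1 + p) = 2*p*(1 + p))
g = -54 (g = -2*5*6 + 6 = -10*6 + 6 = -60 + 6 = -54)
(n(1)*g)*E(-3) = ((2*1*(1 + 1))*(-54))*(-3) = ((2*1*2)*(-54))*(-3) = (4*(-54))*(-3) = -216*(-3) = 648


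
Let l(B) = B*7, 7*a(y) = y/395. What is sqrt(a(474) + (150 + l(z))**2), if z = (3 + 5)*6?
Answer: sqrt(289340310)/35 ≈ 486.00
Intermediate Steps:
a(y) = y/2765 (a(y) = (y/395)/7 = y/2765)
z = 48 (z = 8*6 = 48)
l(B) = 7*B
sqrt(a(474) + (150 + l(z))**2) = sqrt((1/2765)*474 + (150 + 7*48)**2) = sqrt(6/35 + (150 + 336)**2) = sqrt(6/35 + 486**2) = sqrt(6/35 + 236196) = sqrt(8266866/35) = sqrt(289340310)/35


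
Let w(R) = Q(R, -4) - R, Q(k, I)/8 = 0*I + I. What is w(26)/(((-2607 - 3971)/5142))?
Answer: 149118/3289 ≈ 45.338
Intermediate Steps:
Q(k, I) = 8*I (Q(k, I) = 8*(0*I + I) = 8*(0 + I) = 8*I)
w(R) = -32 - R (w(R) = 8*(-4) - R = -32 - R)
w(26)/(((-2607 - 3971)/5142)) = (-32 - 1*26)/(((-2607 - 3971)/5142)) = (-32 - 26)/((-6578*1/5142)) = -58/(-3289/2571) = -58*(-2571/3289) = 149118/3289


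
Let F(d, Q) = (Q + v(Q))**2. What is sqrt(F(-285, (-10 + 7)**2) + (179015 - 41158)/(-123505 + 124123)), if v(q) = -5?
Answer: sqrt(91306410)/618 ≈ 15.462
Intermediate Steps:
F(d, Q) = (-5 + Q)**2 (F(d, Q) = (Q - 5)**2 = (-5 + Q)**2)
sqrt(F(-285, (-10 + 7)**2) + (179015 - 41158)/(-123505 + 124123)) = sqrt((-5 + (-10 + 7)**2)**2 + (179015 - 41158)/(-123505 + 124123)) = sqrt((-5 + (-3)**2)**2 + 137857/618) = sqrt((-5 + 9)**2 + 137857*(1/618)) = sqrt(4**2 + 137857/618) = sqrt(16 + 137857/618) = sqrt(147745/618) = sqrt(91306410)/618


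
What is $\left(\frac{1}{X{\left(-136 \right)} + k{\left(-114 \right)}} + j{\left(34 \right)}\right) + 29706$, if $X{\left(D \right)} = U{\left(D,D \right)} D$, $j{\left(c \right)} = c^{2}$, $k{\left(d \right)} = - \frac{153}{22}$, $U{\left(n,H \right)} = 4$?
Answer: $\frac{374078280}{12121} \approx 30862.0$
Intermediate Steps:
$k{\left(d \right)} = - \frac{153}{22}$ ($k{\left(d \right)} = \left(-153\right) \frac{1}{22} = - \frac{153}{22}$)
$X{\left(D \right)} = 4 D$
$\left(\frac{1}{X{\left(-136 \right)} + k{\left(-114 \right)}} + j{\left(34 \right)}\right) + 29706 = \left(\frac{1}{4 \left(-136\right) - \frac{153}{22}} + 34^{2}\right) + 29706 = \left(\frac{1}{-544 - \frac{153}{22}} + 1156\right) + 29706 = \left(\frac{1}{- \frac{12121}{22}} + 1156\right) + 29706 = \left(- \frac{22}{12121} + 1156\right) + 29706 = \frac{14011854}{12121} + 29706 = \frac{374078280}{12121}$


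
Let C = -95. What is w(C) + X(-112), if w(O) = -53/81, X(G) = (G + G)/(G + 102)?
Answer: 8807/405 ≈ 21.746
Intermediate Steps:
X(G) = 2*G/(102 + G) (X(G) = (2*G)/(102 + G) = 2*G/(102 + G))
w(O) = -53/81 (w(O) = -53*1/81 = -53/81)
w(C) + X(-112) = -53/81 + 2*(-112)/(102 - 112) = -53/81 + 2*(-112)/(-10) = -53/81 + 2*(-112)*(-1/10) = -53/81 + 112/5 = 8807/405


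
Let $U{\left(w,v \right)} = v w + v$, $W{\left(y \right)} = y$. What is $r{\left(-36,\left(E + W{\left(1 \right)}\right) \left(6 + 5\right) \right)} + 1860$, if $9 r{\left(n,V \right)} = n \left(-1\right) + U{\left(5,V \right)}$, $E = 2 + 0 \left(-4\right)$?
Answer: $1886$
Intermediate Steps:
$E = 2$ ($E = 2 + 0 = 2$)
$U{\left(w,v \right)} = v + v w$
$r{\left(n,V \right)} = - \frac{n}{9} + \frac{2 V}{3}$ ($r{\left(n,V \right)} = \frac{n \left(-1\right) + V \left(1 + 5\right)}{9} = \frac{- n + V 6}{9} = \frac{- n + 6 V}{9} = - \frac{n}{9} + \frac{2 V}{3}$)
$r{\left(-36,\left(E + W{\left(1 \right)}\right) \left(6 + 5\right) \right)} + 1860 = \left(\left(- \frac{1}{9}\right) \left(-36\right) + \frac{2 \left(2 + 1\right) \left(6 + 5\right)}{3}\right) + 1860 = \left(4 + \frac{2 \cdot 3 \cdot 11}{3}\right) + 1860 = \left(4 + \frac{2}{3} \cdot 33\right) + 1860 = \left(4 + 22\right) + 1860 = 26 + 1860 = 1886$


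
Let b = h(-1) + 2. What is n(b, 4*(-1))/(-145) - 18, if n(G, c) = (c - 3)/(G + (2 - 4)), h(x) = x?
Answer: -2617/145 ≈ -18.048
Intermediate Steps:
b = 1 (b = -1 + 2 = 1)
n(G, c) = (-3 + c)/(-2 + G) (n(G, c) = (-3 + c)/(G - 2) = (-3 + c)/(-2 + G))
n(b, 4*(-1))/(-145) - 18 = ((-3 + 4*(-1))/(-2 + 1))/(-145) - 18 = -(-3 - 4)/(145*(-1)) - 18 = -(-1)*(-7)/145 - 18 = -1/145*7 - 18 = -7/145 - 18 = -2617/145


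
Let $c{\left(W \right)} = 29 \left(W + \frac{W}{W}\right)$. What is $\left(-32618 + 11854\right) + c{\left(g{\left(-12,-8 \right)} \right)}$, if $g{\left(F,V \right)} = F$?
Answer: $-21083$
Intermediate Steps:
$c{\left(W \right)} = 29 + 29 W$ ($c{\left(W \right)} = 29 \left(W + 1\right) = 29 \left(1 + W\right) = 29 + 29 W$)
$\left(-32618 + 11854\right) + c{\left(g{\left(-12,-8 \right)} \right)} = \left(-32618 + 11854\right) + \left(29 + 29 \left(-12\right)\right) = -20764 + \left(29 - 348\right) = -20764 - 319 = -21083$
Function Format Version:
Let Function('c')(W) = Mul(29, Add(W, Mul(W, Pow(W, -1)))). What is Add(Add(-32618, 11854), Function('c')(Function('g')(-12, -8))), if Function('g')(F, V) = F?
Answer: -21083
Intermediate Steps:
Function('c')(W) = Add(29, Mul(29, W)) (Function('c')(W) = Mul(29, Add(W, 1)) = Mul(29, Add(1, W)) = Add(29, Mul(29, W)))
Add(Add(-32618, 11854), Function('c')(Function('g')(-12, -8))) = Add(Add(-32618, 11854), Add(29, Mul(29, -12))) = Add(-20764, Add(29, -348)) = Add(-20764, -319) = -21083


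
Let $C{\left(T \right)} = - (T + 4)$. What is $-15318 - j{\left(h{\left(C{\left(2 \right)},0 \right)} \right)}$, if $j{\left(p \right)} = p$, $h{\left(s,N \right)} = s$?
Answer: $-15312$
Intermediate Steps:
$C{\left(T \right)} = -4 - T$ ($C{\left(T \right)} = - (4 + T) = -4 - T$)
$-15318 - j{\left(h{\left(C{\left(2 \right)},0 \right)} \right)} = -15318 - \left(-4 - 2\right) = -15318 - -6 = -15318 + 6 = -15312$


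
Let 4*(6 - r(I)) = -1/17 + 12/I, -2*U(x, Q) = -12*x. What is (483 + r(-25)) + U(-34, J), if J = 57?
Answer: 484729/1700 ≈ 285.13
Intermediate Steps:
U(x, Q) = 6*x (U(x, Q) = -(-6)*x = 6*x)
r(I) = 409/68 - 3/I (r(I) = 6 - (-1/17 + 12/I)/4 = 6 + (1/68 - 3/I) = 409/68 - 3/I)
(483 + r(-25)) + U(-34, J) = (483 + (409/68 - 3/(-25))) + 6*(-34) = (483 + (409/68 - 3*(-1/25))) - 204 = (483 + (409/68 + 3/25)) - 204 = (483 + 10429/1700) - 204 = 831529/1700 - 204 = 484729/1700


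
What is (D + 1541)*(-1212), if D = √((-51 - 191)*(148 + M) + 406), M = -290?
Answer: -1867692 - 1212*√34770 ≈ -2.0937e+6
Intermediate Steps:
D = √34770 (D = √((-51 - 191)*(148 - 290) + 406) = √(-242*(-142) + 406) = √(34364 + 406) = √34770 ≈ 186.47)
(D + 1541)*(-1212) = (√34770 + 1541)*(-1212) = (1541 + √34770)*(-1212) = -1867692 - 1212*√34770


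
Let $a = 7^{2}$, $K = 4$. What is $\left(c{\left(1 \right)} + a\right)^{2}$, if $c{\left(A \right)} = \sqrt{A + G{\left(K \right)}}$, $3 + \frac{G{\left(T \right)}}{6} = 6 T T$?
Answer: $\left(49 + \sqrt{559}\right)^{2} \approx 5277.0$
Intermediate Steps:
$G{\left(T \right)} = -18 + 36 T^{2}$ ($G{\left(T \right)} = -18 + 6 \cdot 6 T T = -18 + 6 \cdot 6 T^{2} = -18 + 36 T^{2}$)
$c{\left(A \right)} = \sqrt{558 + A}$ ($c{\left(A \right)} = \sqrt{A - \left(18 - 36 \cdot 4^{2}\right)} = \sqrt{A + \left(-18 + 36 \cdot 16\right)} = \sqrt{A + \left(-18 + 576\right)} = \sqrt{A + 558} = \sqrt{558 + A}$)
$a = 49$
$\left(c{\left(1 \right)} + a\right)^{2} = \left(\sqrt{558 + 1} + 49\right)^{2} = \left(\sqrt{559} + 49\right)^{2} = \left(49 + \sqrt{559}\right)^{2}$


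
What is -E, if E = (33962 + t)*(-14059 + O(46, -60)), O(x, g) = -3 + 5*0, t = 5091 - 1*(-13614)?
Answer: 740603354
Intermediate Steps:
t = 18705 (t = 5091 + 13614 = 18705)
O(x, g) = -3 (O(x, g) = -3 + 0 = -3)
E = -740603354 (E = (33962 + 18705)*(-14059 - 3) = 52667*(-14062) = -740603354)
-E = -1*(-740603354) = 740603354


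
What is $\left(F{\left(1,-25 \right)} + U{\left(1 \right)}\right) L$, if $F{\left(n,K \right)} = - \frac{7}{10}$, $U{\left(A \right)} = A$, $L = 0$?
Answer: $0$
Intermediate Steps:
$F{\left(n,K \right)} = - \frac{7}{10}$ ($F{\left(n,K \right)} = \left(-7\right) \frac{1}{10} = - \frac{7}{10}$)
$\left(F{\left(1,-25 \right)} + U{\left(1 \right)}\right) L = \left(- \frac{7}{10} + 1\right) 0 = \frac{3}{10} \cdot 0 = 0$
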